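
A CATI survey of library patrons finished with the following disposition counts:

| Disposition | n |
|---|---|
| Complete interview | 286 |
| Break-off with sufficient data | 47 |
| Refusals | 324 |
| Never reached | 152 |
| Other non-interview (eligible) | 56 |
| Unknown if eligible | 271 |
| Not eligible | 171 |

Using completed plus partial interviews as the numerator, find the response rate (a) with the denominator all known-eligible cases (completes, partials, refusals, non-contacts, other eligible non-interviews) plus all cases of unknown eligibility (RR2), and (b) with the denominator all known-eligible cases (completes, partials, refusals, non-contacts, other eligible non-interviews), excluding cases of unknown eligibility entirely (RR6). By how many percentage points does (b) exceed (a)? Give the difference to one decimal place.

Top = 286 + 47 = 333
Denom = 286 + 47 + 324 + 152 + 56 + 271 = 1136
RR2 = 333 / 1136 = 0.2931
Denom = 286 + 47 + 324 + 152 + 56 = 865
RR6 = 333 / 865 = 0.3850
Difference = 38.50 − 29.31 = 9.19 percentage points

9.2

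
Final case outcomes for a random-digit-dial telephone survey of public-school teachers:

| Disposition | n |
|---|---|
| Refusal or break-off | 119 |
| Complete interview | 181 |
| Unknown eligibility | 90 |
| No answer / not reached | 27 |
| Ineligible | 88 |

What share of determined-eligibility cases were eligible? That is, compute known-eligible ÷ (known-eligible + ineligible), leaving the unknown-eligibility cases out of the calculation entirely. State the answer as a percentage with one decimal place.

Determined eligible → 181 + 119 + 27 = 327
e = 327 / (327 + 88) = 327 / 415 = 0.7880

78.8%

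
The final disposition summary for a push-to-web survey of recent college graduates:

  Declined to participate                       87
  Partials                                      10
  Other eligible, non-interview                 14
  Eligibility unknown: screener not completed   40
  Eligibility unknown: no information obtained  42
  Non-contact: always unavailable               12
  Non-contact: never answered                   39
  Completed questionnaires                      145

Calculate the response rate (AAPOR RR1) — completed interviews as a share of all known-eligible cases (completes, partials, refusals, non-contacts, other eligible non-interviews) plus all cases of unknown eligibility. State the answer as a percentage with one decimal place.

Never reached = 39 + 12 = 51
Undetermined eligibility = 40 + 42 = 82
Num = 145
Denominator = 145 + 10 + 87 + 51 + 14 + 82 = 389
RR1 = 145 / 389 = 0.3728

37.3%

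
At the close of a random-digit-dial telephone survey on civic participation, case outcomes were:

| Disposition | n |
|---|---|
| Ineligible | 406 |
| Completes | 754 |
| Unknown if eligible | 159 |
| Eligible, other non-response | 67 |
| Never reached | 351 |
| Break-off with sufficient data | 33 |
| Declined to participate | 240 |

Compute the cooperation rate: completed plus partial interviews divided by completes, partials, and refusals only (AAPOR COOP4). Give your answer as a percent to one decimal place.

76.6%

Top = 754 + 33 = 787
Base = 754 + 33 + 240 = 1027
COOP4 = 787 / 1027 = 0.7663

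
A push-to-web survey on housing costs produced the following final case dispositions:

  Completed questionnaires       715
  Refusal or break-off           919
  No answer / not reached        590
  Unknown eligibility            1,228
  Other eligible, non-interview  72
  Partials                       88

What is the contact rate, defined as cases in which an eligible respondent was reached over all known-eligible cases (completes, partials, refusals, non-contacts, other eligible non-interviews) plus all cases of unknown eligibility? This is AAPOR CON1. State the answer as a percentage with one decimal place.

49.7%

Num = 715 + 88 + 919 + 72 = 1794
Denom = 715 + 88 + 919 + 590 + 72 + 1228 = 3612
CON1 = 1794 / 3612 = 0.4967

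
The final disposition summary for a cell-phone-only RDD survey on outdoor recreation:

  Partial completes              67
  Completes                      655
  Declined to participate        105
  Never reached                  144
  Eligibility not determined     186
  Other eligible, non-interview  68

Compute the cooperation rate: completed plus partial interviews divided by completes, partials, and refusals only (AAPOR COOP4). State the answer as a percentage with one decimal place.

87.3%

Top = 655 + 67 = 722
Base = 655 + 67 + 105 = 827
COOP4 = 722 / 827 = 0.8730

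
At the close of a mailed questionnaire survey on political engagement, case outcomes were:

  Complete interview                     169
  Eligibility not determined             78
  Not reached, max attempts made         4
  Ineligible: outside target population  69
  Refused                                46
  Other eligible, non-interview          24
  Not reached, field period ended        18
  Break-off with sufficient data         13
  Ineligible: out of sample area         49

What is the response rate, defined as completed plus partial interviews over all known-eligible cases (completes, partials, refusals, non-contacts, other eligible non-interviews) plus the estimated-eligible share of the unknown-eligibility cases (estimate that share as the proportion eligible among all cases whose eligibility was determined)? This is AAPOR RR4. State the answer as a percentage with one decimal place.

55.4%

Never reached = 18 + 4 = 22
Out of scope = 69 + 49 = 118
Numerator: 169 + 13 = 182
Known eligible: 169 + 13 + 46 + 22 + 24 = 274
e = 274 / (274 + 118) = 274 / 392 = 0.6990
Eligible share of unknowns: 0.6990 × 78 = 54.52
Base: 274 + 54.52 = 328.52
RR4 = 182 / 328.52 = 0.5540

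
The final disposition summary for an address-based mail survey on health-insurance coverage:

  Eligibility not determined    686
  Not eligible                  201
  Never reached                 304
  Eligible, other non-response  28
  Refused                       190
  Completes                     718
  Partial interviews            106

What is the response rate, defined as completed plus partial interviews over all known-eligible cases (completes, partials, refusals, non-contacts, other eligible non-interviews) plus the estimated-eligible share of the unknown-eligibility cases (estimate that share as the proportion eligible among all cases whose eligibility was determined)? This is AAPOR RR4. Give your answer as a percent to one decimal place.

Numerator → 718 + 106 = 824
Known eligible → 718 + 106 + 190 + 304 + 28 = 1346
e = 1346 / (1346 + 201) = 1346 / 1547 = 0.8701
Estimated eligible among unknowns → 0.8701 × 686 = 596.89
Base → 1346 + 596.89 = 1942.89
RR4 = 824 / 1942.89 = 0.4241

42.4%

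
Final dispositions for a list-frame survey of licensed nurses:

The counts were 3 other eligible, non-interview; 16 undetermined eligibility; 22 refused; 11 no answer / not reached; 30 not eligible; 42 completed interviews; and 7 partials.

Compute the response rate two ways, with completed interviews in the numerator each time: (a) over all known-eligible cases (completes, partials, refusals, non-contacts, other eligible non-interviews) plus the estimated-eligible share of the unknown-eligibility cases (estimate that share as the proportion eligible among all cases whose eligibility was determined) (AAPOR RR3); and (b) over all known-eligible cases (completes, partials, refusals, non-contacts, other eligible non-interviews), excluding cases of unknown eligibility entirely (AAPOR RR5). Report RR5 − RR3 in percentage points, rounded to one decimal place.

Num → 42
Eligible (known) → 42 + 7 + 22 + 11 + 3 = 85
e = 85 / (85 + 30) = 85 / 115 = 0.7391
e × U → 0.7391 × 16 = 11.83
Base → 85 + 11.83 = 96.83
RR3 = 42 / 96.83 = 0.4337
Base → 42 + 7 + 22 + 11 + 3 = 85
RR5 = 42 / 85 = 0.4941
Difference = 49.41 − 43.37 = 6.04 percentage points

6.0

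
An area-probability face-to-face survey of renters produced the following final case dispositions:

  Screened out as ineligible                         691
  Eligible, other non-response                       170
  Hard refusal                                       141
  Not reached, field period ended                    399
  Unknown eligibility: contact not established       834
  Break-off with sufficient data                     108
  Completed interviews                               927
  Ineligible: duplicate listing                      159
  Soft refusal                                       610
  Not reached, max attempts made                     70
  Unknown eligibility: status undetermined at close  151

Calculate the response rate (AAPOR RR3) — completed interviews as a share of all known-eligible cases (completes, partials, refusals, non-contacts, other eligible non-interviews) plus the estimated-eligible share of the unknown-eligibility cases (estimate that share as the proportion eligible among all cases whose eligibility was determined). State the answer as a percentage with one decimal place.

Declined to participate = 141 + 610 = 751
Non-contacts = 399 + 70 = 469
Unknown eligibility = 834 + 151 = 985
Out of scope = 691 + 159 = 850
Numerator: 927
Determined eligible: 927 + 108 + 751 + 469 + 170 = 2425
e = 2425 / (2425 + 850) = 2425 / 3275 = 0.7405
Eligible share of unknowns: 0.7405 × 985 = 729.39
Denom: 2425 + 729.39 = 3154.39
RR3 = 927 / 3154.39 = 0.2939

29.4%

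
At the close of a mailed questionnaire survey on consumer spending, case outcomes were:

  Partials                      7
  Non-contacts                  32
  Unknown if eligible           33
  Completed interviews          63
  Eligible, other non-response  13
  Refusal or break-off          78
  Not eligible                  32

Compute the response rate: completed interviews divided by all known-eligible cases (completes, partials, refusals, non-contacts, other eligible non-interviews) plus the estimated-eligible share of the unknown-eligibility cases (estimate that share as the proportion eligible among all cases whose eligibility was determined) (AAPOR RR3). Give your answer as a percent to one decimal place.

Numerator = 63
Known eligible = 63 + 7 + 78 + 32 + 13 = 193
e = 193 / (193 + 32) = 193 / 225 = 0.8578
e × U = 0.8578 × 33 = 28.31
Base = 193 + 28.31 = 221.31
RR3 = 63 / 221.31 = 0.2847

28.5%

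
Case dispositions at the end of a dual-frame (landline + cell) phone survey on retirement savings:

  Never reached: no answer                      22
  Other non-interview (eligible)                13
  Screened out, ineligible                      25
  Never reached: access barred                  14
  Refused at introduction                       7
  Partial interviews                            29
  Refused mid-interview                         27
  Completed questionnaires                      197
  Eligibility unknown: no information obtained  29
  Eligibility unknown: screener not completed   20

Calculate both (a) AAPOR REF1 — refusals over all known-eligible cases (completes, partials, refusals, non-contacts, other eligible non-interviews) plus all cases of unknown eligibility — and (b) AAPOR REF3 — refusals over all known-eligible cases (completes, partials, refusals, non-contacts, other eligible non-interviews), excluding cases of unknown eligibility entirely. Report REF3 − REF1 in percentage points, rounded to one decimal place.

Refused = 7 + 27 = 34
No contact after all attempts = 22 + 14 = 36
Unknown eligibility = 20 + 29 = 49
Numerator = 34
Denom = 197 + 29 + 34 + 36 + 13 + 49 = 358
REF1 = 34 / 358 = 0.0950
Denom = 197 + 29 + 34 + 36 + 13 = 309
REF3 = 34 / 309 = 0.1100
Difference = 11.00 − 9.50 = 1.50 percentage points

1.5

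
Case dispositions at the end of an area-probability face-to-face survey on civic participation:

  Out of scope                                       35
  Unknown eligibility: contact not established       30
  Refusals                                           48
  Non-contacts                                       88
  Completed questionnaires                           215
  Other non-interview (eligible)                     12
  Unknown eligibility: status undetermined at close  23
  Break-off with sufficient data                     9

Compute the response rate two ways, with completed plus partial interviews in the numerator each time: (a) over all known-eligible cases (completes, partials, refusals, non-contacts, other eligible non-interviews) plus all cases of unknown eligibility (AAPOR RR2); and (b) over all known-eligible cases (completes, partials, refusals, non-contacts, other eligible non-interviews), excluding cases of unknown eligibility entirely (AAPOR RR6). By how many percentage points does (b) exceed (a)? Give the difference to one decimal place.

7.5

Eligibility not determined = 30 + 23 = 53
Numerator: 215 + 9 = 224
Base: 215 + 9 + 48 + 88 + 12 + 53 = 425
RR2 = 224 / 425 = 0.5271
Base: 215 + 9 + 48 + 88 + 12 = 372
RR6 = 224 / 372 = 0.6022
Difference = 60.22 − 52.71 = 7.51 percentage points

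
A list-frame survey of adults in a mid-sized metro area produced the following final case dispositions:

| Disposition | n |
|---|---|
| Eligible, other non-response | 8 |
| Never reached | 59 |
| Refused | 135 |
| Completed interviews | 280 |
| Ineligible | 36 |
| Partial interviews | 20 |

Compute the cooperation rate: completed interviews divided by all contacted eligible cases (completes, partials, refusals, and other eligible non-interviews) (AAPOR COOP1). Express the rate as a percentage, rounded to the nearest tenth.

Num → 280
Denom → 280 + 20 + 135 + 8 = 443
COOP1 = 280 / 443 = 0.6321

63.2%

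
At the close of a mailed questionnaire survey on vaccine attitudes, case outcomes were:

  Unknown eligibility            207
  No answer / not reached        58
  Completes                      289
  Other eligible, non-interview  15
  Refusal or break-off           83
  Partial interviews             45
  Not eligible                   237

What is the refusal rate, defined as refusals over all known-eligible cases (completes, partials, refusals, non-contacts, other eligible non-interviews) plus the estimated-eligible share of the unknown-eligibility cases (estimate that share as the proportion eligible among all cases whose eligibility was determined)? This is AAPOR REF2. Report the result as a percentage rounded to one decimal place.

Top = 83
Eligible (known) = 289 + 45 + 83 + 58 + 15 = 490
e = 490 / (490 + 237) = 490 / 727 = 0.6740
Estimated eligible among unknowns = 0.6740 × 207 = 139.52
Denom = 490 + 139.52 = 629.52
REF2 = 83 / 629.52 = 0.1318

13.2%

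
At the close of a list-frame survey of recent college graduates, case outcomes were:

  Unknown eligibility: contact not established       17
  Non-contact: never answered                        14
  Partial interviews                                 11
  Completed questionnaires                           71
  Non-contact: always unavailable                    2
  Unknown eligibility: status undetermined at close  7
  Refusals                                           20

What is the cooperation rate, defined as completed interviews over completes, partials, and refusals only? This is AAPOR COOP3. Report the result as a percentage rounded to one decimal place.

Non-contacts = 14 + 2 = 16
Unknown if eligible = 17 + 7 = 24
Num = 71
Denom = 71 + 11 + 20 = 102
COOP3 = 71 / 102 = 0.6961

69.6%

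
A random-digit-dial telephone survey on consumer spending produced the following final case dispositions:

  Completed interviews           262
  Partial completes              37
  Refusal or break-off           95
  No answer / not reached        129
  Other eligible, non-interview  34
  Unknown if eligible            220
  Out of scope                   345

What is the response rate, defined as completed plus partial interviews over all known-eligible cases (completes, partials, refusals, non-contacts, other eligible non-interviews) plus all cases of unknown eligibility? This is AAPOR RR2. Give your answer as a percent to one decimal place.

Num → 262 + 37 = 299
Denominator → 262 + 37 + 95 + 129 + 34 + 220 = 777
RR2 = 299 / 777 = 0.3848

38.5%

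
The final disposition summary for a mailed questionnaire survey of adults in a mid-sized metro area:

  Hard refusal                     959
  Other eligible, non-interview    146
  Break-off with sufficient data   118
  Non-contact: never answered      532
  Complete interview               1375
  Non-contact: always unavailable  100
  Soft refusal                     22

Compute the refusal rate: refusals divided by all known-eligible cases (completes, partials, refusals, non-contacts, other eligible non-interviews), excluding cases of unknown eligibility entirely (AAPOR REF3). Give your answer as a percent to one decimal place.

30.2%

Refused = 959 + 22 = 981
Never reached = 532 + 100 = 632
Numerator = 981
Denominator = 1375 + 118 + 981 + 632 + 146 = 3252
REF3 = 981 / 3252 = 0.3017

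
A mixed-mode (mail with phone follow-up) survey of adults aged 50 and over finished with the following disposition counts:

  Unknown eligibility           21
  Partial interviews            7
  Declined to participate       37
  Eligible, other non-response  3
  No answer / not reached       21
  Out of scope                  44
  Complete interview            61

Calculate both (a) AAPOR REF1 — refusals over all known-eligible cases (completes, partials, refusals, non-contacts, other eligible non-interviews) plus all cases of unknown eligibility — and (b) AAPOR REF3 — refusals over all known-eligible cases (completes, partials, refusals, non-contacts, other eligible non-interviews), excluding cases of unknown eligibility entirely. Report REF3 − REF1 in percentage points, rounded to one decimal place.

4.0

Numerator → 37
Denom → 61 + 7 + 37 + 21 + 3 + 21 = 150
REF1 = 37 / 150 = 0.2467
Denom → 61 + 7 + 37 + 21 + 3 = 129
REF3 = 37 / 129 = 0.2868
Difference = 28.68 − 24.67 = 4.01 percentage points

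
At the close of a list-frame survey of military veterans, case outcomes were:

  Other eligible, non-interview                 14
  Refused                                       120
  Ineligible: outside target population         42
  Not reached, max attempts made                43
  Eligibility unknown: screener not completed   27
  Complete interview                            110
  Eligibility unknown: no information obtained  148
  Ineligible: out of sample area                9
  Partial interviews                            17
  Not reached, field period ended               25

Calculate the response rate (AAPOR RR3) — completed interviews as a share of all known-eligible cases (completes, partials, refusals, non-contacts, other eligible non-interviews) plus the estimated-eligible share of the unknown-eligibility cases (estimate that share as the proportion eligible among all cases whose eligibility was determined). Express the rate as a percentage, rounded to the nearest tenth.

No answer / not reached = 25 + 43 = 68
Eligibility not determined = 27 + 148 = 175
Screened out, ineligible = 42 + 9 = 51
Numerator = 110
Determined eligible = 110 + 17 + 120 + 68 + 14 = 329
e = 329 / (329 + 51) = 329 / 380 = 0.8658
e × U = 0.8658 × 175 = 151.52
Denominator = 329 + 151.52 = 480.52
RR3 = 110 / 480.52 = 0.2289

22.9%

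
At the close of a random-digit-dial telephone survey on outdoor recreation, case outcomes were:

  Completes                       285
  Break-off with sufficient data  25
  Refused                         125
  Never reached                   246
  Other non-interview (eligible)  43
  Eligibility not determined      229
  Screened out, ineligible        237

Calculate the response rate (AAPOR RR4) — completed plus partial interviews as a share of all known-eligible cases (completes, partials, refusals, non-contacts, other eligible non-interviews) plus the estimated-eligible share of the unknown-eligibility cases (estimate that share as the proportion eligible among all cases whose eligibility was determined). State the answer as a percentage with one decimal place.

Top → 285 + 25 = 310
Known eligible → 285 + 25 + 125 + 246 + 43 = 724
e = 724 / (724 + 237) = 724 / 961 = 0.7534
Estimated eligible among unknowns → 0.7534 × 229 = 172.53
Base → 724 + 172.53 = 896.53
RR4 = 310 / 896.53 = 0.3458

34.6%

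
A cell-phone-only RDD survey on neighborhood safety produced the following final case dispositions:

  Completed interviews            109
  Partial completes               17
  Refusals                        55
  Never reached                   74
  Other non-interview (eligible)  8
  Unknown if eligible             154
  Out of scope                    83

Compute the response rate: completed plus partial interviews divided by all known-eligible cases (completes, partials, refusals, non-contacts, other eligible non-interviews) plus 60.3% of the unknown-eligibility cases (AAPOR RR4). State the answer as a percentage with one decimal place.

Numerator: 109 + 17 = 126
Known eligible: 109 + 17 + 55 + 74 + 8 = 263
Estimated eligible among unknowns: 0.6030 × 154 = 92.86
Base: 263 + 92.86 = 355.86
RR4 = 126 / 355.86 = 0.3541

35.4%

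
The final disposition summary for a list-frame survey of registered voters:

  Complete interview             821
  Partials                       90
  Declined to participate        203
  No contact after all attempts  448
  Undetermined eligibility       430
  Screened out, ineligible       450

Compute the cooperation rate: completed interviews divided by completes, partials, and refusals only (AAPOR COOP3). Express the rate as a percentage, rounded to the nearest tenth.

73.7%

Top → 821
Denominator → 821 + 90 + 203 = 1114
COOP3 = 821 / 1114 = 0.7370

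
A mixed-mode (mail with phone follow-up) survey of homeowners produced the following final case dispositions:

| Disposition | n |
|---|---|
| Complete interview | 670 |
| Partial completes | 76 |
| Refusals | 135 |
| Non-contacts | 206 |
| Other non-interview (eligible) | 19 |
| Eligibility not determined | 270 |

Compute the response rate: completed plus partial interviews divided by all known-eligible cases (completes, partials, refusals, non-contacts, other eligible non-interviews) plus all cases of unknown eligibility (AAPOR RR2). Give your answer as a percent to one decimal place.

Numerator = 670 + 76 = 746
Denom = 670 + 76 + 135 + 206 + 19 + 270 = 1376
RR2 = 746 / 1376 = 0.5422

54.2%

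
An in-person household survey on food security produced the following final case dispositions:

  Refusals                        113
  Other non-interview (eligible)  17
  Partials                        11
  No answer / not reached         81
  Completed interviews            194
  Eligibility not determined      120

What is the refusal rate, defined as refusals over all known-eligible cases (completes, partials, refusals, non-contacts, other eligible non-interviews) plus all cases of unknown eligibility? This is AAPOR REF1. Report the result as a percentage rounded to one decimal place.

21.1%

Numerator = 113
Denom = 194 + 11 + 113 + 81 + 17 + 120 = 536
REF1 = 113 / 536 = 0.2108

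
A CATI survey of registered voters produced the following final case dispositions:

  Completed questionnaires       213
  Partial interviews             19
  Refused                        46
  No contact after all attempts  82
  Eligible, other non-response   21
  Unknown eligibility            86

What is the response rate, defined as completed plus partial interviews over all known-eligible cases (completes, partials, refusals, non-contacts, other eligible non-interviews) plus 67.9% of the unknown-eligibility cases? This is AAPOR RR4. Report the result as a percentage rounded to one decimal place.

Top = 213 + 19 = 232
Eligible (known) = 213 + 19 + 46 + 82 + 21 = 381
Estimated eligible among unknowns = 0.6790 × 86 = 58.39
Base = 381 + 58.39 = 439.39
RR4 = 232 / 439.39 = 0.5280

52.8%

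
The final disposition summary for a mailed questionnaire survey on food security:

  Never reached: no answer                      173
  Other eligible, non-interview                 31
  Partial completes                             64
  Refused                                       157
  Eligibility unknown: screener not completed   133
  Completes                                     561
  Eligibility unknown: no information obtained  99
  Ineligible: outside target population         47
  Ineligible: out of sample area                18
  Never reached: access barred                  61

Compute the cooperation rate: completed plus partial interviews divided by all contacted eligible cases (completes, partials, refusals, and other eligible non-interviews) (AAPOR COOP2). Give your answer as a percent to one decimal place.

76.9%

No answer / not reached = 173 + 61 = 234
Undetermined eligibility = 133 + 99 = 232
Out of scope = 47 + 18 = 65
Numerator = 561 + 64 = 625
Denom = 561 + 64 + 157 + 31 = 813
COOP2 = 625 / 813 = 0.7688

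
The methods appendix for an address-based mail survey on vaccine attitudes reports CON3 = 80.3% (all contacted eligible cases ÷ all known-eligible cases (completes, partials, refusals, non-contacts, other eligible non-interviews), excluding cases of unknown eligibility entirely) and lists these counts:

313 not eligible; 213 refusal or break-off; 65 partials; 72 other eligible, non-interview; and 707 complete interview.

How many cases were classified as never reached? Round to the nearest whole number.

259

Numerator = 707 + 65 + 213 + 72 = 1057
CON3 = 1057 / D = 0.803
D = 1057 / 0.803 = 1316.3
Remaining denominator categories sum to 1057
never reached = 1316.3 − 1057 ≈ 259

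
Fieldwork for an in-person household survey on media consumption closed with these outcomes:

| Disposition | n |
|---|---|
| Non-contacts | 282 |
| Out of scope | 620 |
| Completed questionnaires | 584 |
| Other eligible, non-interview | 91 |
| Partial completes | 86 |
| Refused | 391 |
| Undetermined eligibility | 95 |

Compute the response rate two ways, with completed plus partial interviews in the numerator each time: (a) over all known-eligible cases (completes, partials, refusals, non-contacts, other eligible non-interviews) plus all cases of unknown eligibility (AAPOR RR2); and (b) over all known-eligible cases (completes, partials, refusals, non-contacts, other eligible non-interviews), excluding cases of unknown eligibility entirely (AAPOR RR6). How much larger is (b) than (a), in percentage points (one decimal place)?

Numerator: 584 + 86 = 670
Base: 584 + 86 + 391 + 282 + 91 + 95 = 1529
RR2 = 670 / 1529 = 0.4382
Base: 584 + 86 + 391 + 282 + 91 = 1434
RR6 = 670 / 1434 = 0.4672
Difference = 46.72 − 43.82 = 2.90 percentage points

2.9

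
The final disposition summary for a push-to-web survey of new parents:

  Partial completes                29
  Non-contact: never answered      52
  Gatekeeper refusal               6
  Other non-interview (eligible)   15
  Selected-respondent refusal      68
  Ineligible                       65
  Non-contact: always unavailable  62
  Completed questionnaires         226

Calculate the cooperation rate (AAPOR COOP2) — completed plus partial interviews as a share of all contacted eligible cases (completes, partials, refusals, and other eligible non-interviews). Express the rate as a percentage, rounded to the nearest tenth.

Refusal or break-off = 6 + 68 = 74
Never reached = 52 + 62 = 114
Num: 226 + 29 = 255
Denom: 226 + 29 + 74 + 15 = 344
COOP2 = 255 / 344 = 0.7413

74.1%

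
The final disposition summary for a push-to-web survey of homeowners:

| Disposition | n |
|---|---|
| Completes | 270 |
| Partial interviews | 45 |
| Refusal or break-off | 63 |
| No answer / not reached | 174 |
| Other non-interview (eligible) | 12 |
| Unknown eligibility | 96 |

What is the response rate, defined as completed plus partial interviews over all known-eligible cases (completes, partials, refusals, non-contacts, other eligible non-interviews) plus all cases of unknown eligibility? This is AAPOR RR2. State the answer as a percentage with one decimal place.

Numerator: 270 + 45 = 315
Base: 270 + 45 + 63 + 174 + 12 + 96 = 660
RR2 = 315 / 660 = 0.4773

47.7%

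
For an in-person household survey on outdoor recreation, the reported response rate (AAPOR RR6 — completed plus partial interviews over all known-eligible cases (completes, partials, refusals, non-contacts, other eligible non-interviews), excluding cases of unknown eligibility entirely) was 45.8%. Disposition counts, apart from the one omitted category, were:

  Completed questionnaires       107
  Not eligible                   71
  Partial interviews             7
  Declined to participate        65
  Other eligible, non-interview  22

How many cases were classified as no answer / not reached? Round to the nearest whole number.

Num → 107 + 7 = 114
RR6 = 114 / D = 0.458
D = 114 / 0.458 = 248.9
Remaining denominator categories sum to 201
no answer / not reached = 248.9 − 201 ≈ 48

48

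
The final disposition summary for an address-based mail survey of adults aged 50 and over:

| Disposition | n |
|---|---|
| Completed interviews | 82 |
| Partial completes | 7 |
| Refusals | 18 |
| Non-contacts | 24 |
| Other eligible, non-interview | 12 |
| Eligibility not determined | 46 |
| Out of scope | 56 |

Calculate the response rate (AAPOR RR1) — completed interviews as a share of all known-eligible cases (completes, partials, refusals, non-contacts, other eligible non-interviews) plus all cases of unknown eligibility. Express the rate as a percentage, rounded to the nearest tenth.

43.4%

Top = 82
Denominator = 82 + 7 + 18 + 24 + 12 + 46 = 189
RR1 = 82 / 189 = 0.4339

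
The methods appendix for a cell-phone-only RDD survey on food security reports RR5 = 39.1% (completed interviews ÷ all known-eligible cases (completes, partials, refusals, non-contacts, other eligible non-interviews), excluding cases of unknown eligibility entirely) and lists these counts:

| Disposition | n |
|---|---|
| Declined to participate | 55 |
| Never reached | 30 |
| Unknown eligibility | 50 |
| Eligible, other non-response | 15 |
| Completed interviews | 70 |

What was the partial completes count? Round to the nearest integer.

9

RR5 = 70 / D = 0.391
D = 70 / 0.391 = 179.0
Rest of base = 170
partial completes = 179.0 − 170 ≈ 9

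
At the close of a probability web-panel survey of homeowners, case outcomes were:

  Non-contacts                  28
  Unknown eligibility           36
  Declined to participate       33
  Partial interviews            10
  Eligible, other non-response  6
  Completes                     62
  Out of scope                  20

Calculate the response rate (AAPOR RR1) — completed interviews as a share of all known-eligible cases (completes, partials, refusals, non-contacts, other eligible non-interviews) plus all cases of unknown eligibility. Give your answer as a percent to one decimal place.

Top = 62
Denominator = 62 + 10 + 33 + 28 + 6 + 36 = 175
RR1 = 62 / 175 = 0.3543

35.4%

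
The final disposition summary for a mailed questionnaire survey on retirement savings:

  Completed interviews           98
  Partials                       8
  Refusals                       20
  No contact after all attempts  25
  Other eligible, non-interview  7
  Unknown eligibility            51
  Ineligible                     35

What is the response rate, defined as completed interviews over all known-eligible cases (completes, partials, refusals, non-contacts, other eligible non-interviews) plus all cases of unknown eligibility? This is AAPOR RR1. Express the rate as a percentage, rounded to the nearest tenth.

Numerator: 98
Denominator: 98 + 8 + 20 + 25 + 7 + 51 = 209
RR1 = 98 / 209 = 0.4689

46.9%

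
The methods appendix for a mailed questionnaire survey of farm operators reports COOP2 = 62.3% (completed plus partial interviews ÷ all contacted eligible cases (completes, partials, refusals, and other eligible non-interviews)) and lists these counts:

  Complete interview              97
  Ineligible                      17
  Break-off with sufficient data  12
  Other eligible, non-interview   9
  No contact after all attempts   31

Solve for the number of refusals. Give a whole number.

Top = 97 + 12 = 109
COOP2 = 109 / D = 0.623
D = 109 / 0.623 = 175.0
Other denominator terms total 118
refusals = 175.0 − 118 ≈ 57

57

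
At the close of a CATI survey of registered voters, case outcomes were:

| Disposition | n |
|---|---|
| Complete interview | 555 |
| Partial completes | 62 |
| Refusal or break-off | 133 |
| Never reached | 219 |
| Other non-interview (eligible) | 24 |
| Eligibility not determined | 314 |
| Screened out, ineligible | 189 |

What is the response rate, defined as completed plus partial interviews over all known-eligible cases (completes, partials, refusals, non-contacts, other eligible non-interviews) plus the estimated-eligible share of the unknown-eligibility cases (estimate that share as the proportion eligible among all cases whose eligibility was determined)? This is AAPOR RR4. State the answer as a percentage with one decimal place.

49.1%

Num: 555 + 62 = 617
Eligible (known): 555 + 62 + 133 + 219 + 24 = 993
e = 993 / (993 + 189) = 993 / 1182 = 0.8401
Eligible share of unknowns: 0.8401 × 314 = 263.79
Denom: 993 + 263.79 = 1256.79
RR4 = 617 / 1256.79 = 0.4909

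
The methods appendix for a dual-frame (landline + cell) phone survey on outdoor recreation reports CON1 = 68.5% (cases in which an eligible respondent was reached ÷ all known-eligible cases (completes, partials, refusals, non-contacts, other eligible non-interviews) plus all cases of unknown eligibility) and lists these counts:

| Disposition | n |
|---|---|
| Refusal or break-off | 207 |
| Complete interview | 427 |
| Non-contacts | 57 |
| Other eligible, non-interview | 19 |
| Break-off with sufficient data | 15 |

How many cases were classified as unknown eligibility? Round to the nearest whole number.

250

Num: 427 + 15 + 207 + 19 = 668
CON1 = 668 / D = 0.685
D = 668 / 0.685 = 975.2
Remaining denominator categories sum to 725
unknown eligibility = 975.2 − 725 ≈ 250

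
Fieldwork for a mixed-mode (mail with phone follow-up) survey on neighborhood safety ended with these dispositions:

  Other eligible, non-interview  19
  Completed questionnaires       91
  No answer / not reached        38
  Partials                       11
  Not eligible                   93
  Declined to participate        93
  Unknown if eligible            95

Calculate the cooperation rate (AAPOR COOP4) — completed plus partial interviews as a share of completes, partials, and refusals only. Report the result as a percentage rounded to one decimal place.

Numerator = 91 + 11 = 102
Base = 91 + 11 + 93 = 195
COOP4 = 102 / 195 = 0.5231

52.3%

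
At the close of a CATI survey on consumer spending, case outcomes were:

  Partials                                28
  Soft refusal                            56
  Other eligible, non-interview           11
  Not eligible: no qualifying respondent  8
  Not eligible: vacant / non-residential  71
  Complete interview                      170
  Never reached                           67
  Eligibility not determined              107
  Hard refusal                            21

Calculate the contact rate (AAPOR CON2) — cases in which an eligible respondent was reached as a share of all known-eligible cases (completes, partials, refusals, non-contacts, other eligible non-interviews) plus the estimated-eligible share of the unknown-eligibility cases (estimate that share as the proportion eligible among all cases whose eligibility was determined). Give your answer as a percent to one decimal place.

64.9%

Declined to participate = 21 + 56 = 77
Screened out, ineligible = 8 + 71 = 79
Num = 170 + 28 + 77 + 11 = 286
Known eligible = 170 + 28 + 77 + 67 + 11 = 353
e = 353 / (353 + 79) = 353 / 432 = 0.8171
Eligible share of unknowns = 0.8171 × 107 = 87.43
Denom = 353 + 87.43 = 440.43
CON2 = 286 / 440.43 = 0.6494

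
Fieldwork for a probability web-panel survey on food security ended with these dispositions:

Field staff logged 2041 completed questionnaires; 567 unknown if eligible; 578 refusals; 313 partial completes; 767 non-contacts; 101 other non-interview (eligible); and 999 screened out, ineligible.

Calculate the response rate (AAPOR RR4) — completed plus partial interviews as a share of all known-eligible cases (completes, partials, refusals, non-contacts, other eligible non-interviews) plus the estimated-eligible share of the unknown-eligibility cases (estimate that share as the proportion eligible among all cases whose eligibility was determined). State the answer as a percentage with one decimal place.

55.4%

Top = 2041 + 313 = 2354
Eligible (known) = 2041 + 313 + 578 + 767 + 101 = 3800
e = 3800 / (3800 + 999) = 3800 / 4799 = 0.7918
Estimated eligible among unknowns = 0.7918 × 567 = 448.95
Denom = 3800 + 448.95 = 4248.95
RR4 = 2354 / 4248.95 = 0.5540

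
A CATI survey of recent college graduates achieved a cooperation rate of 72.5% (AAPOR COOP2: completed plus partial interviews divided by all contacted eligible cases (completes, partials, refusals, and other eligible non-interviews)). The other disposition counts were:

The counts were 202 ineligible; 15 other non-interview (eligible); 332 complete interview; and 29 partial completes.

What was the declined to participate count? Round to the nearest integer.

122

Top = 332 + 29 = 361
COOP2 = 361 / D = 0.725
D = 361 / 0.725 = 497.9
Rest of base = 376
declined to participate = 497.9 − 376 ≈ 122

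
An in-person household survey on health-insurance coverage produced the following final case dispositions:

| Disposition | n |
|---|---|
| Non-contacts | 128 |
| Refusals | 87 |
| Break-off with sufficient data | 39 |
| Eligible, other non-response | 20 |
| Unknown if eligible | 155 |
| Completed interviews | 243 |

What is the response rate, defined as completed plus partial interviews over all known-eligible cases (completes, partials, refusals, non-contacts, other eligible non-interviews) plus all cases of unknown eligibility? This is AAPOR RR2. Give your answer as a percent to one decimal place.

42.0%

Numerator = 243 + 39 = 282
Denom = 243 + 39 + 87 + 128 + 20 + 155 = 672
RR2 = 282 / 672 = 0.4196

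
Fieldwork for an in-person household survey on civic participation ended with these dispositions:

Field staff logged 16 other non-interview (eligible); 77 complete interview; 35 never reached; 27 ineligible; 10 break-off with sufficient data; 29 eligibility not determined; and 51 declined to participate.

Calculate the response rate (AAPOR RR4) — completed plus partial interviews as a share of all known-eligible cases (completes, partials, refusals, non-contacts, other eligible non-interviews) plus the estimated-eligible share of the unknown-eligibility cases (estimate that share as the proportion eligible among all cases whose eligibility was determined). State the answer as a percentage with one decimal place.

40.6%

Num → 77 + 10 = 87
Determined eligible → 77 + 10 + 51 + 35 + 16 = 189
e = 189 / (189 + 27) = 189 / 216 = 0.8750
Estimated eligible among unknowns → 0.8750 × 29 = 25.38
Base → 189 + 25.38 = 214.38
RR4 = 87 / 214.38 = 0.4058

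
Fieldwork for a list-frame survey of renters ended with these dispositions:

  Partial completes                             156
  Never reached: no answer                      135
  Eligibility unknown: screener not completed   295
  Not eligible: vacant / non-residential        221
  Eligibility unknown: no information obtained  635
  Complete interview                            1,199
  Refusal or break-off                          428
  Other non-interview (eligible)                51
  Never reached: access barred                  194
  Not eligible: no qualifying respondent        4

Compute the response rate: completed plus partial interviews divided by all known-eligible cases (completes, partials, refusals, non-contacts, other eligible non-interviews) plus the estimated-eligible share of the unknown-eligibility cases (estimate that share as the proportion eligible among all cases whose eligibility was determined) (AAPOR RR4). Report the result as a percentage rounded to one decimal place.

45.1%

No contact after all attempts = 135 + 194 = 329
Unknown eligibility = 295 + 635 = 930
Screened out, ineligible = 4 + 221 = 225
Top = 1199 + 156 = 1355
Determined eligible = 1199 + 156 + 428 + 329 + 51 = 2163
e = 2163 / (2163 + 225) = 2163 / 2388 = 0.9058
Eligible share of unknowns = 0.9058 × 930 = 842.39
Denom = 2163 + 842.39 = 3005.39
RR4 = 1355 / 3005.39 = 0.4509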